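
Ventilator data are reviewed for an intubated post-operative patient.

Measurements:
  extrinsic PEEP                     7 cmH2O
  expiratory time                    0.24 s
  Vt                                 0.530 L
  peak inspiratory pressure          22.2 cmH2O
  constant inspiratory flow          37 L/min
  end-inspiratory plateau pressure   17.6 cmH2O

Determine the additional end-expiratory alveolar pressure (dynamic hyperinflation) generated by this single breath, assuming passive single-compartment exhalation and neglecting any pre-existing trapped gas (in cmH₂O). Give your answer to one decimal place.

5.6

Flow: 37 L/min ÷ 60 = 0.6167 L/s.
R = (PIP − Pplat)/V̇ = (22.2 − 17.6) / 0.6167 = 4.6/0.6167 = 7.459 cmH2O·s/L.
C = Vt/(Pplat − PEEP) = 530.0 / (17.6 − 7) = 530.0/10.6 = 50.0 mL/cmH2O.
τ = R × C = 7.459 × 0.05 L/cmH2O = 0.373 s.
Fraction remaining = e^(−Te/τ) = e^(−0.24/0.373) = 0.5255; trapped volume = 530.0 × 0.5255 = 278.52 mL.
Additional alveolar pressure from trapping ≈ V_trapped / C = 278.52 / 50.0 = 5.57 cmH2O.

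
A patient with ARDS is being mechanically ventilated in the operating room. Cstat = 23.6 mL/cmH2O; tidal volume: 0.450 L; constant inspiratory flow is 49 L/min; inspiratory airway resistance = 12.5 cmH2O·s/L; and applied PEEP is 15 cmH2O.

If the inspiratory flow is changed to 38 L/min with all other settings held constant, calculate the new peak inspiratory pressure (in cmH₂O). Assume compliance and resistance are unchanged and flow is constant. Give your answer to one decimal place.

42.0

Flow: 49 L/min ÷ 60 = 0.8167 L/s.
New flow: 38 L/min ÷ 60 = 0.6333 L/s.
PIP = Vt/C + R·V̇ + PEEP (constant-flow equation of motion).
Only the resistive term changes: ΔPIP = R × ΔV̇ = 12.5 × (0.6333 − 0.8167) = 12.5 × -0.1834 = -2.293 cmH2O.
Original PIP = 450/23.6 + 12.5×0.8167 + 15 = 44.277 cmH2O; new PIP = 44.277 + (-2.293) = 41.984 cmH2O.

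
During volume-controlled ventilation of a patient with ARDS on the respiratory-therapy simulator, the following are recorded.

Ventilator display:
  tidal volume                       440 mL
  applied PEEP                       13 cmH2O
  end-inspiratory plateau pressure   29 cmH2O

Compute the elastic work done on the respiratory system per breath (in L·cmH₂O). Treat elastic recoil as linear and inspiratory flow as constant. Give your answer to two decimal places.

3.52

Elastic work ≈ ½ × (Pplat − PEEP) × Vt = 0.5 × (29 − 13) × 0.440 L = 0.5 × 16.0 × 0.440 = 3.52 L·cmH2O.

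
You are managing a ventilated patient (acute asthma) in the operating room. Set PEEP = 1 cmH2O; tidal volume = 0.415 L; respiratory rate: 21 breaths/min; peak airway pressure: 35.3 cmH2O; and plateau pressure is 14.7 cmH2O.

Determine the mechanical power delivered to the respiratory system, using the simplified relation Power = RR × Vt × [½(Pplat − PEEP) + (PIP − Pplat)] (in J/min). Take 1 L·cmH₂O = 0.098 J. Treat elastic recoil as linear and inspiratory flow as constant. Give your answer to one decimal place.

Per-breath work = Vt × [½(Pplat−PEEP) + (PIP−Pplat)] = 0.415 × [0.5×13.7 + 20.6] = 0.415 × 27.45 = 11.392 L·cmH2O.
Power = 21 × 11.392 = 239.23 L·cmH2O/min.
× 0.098 J/(L·cmH2O) → 23.445 J/min.

23.4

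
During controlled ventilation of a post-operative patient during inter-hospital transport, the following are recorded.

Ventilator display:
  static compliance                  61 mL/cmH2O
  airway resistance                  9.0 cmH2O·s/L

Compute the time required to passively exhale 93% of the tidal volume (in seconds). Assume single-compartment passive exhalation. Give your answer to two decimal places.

τ = R × C = 9.0 × 61 mL/cmH2O = 9.0 × 0.061 L/cmH2O = 0.549 s.
Exhaled fraction f = 1 − e^(−t/τ) → t = −τ·ln(1 − f) = −0.549·ln(0.07) = 1.46 s.

1.46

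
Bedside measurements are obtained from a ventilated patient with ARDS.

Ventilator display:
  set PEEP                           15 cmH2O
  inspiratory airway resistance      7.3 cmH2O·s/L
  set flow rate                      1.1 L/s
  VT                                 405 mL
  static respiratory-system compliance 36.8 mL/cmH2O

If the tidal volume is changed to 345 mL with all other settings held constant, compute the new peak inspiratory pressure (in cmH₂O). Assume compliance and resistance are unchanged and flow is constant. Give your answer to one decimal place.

PIP = Vt/C + R·V̇ + PEEP (constant-flow equation of motion).
Only the elastic term changes: ΔPIP = ΔVt / C = (345 − 405) / 36.8 = -1.63 cmH2O.
Original PIP = 405/36.8 + 7.3×1.1 + 15 = 34.035 cmH2O; new PIP = 34.035 + (-1.63) = 32.405 cmH2O.

32.4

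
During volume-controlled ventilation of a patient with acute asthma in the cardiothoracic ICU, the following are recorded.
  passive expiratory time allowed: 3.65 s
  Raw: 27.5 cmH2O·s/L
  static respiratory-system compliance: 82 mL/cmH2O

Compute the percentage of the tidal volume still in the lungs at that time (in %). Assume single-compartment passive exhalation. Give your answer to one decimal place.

19.8

τ = R × C = 27.5 × 82 mL/cmH2O = 27.5 × 0.082 L/cmH2O = 2.255 s.
Passive exhalation: V(t)/V₀ = e^(−t/τ) = e^(−3.65/2.255) = 0.1982.
Fraction remaining = 0.1982 → 19.82%.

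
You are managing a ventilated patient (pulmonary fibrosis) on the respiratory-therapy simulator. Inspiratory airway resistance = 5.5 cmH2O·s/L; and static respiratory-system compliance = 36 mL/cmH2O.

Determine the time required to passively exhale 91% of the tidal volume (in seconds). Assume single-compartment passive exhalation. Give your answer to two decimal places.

0.48

τ = R × C = 5.5 × 36 mL/cmH2O = 5.5 × 0.036 L/cmH2O = 0.198 s.
Exhaled fraction f = 1 − e^(−t/τ) → t = −τ·ln(1 − f) = −0.198·ln(0.09) = 0.4768 s.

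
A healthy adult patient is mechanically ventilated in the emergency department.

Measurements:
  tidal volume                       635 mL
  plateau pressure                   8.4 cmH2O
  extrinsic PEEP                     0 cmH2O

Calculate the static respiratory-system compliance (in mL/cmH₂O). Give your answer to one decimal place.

Cstat = Vt / (Pplat − PEEP) = 635 / (8.4 − 0) = 635 / 8.4 = 75.595 mL/cmH2O.

75.6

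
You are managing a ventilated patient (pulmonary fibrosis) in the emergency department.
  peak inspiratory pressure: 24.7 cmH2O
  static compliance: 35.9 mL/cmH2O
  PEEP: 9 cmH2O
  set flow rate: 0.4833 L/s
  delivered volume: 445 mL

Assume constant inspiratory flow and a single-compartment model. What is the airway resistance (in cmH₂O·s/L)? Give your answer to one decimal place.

Equation of motion (constant flow): PIP = Vt/C + R·V̇ + PEEP.
R·V̇ = PIP − Vt/C − PEEP = 24.7 − 445/35.9 − 9 = 24.7 − 12.396 − 9 = 3.304 cmH2O.
R = 3.304 / 0.4833 = 6.836 cmH2O·s/L.

6.8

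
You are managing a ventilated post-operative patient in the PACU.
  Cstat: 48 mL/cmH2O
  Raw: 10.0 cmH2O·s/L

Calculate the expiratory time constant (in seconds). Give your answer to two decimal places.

0.48

τ = R × C = 10.0 × 48 mL/cmH2O = 10.0 × 0.048 L/cmH2O = 0.48 s.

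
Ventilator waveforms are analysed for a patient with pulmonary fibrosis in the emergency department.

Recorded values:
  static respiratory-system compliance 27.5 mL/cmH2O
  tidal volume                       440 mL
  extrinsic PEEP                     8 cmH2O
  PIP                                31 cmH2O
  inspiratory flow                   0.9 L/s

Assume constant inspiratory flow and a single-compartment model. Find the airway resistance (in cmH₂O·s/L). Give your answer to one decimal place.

7.8

Equation of motion (constant flow): PIP = Vt/C + R·V̇ + PEEP.
R·V̇ = PIP − Vt/C − PEEP = 31 − 440/27.5 − 8 = 31 − 16.0 − 8 = 7.0 cmH2O.
R = 7.0 / 0.9 = 7.778 cmH2O·s/L.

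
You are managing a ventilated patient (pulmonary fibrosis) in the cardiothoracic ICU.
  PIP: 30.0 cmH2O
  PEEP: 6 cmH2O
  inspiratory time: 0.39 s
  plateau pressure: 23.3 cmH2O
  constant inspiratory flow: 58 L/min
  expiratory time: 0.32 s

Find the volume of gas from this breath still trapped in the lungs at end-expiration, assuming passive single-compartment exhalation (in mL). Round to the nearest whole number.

Flow: 58 L/min ÷ 60 = 0.9667 L/s.
Vt = flow × Ti = 0.9667 L/s × 0.39 s × 1000 mL/L = 377.01 mL.
R = (PIP − Pplat)/V̇ = (30.0 − 23.3) / 0.9667 = 6.7/0.9667 = 6.931 cmH2O·s/L.
C = Vt/(Pplat − PEEP) = 377.01 / (23.3 − 6) = 377.01/17.3 = 21.792 mL/cmH2O.
τ = R × C = 6.931 × 0.02179 L/cmH2O = 0.151 s.
Fraction remaining = e^(−Te/τ) = e^(−0.32/0.151) = 0.1201.
Trapped volume = 377.01 × 0.1201 = 45.279 mL.

45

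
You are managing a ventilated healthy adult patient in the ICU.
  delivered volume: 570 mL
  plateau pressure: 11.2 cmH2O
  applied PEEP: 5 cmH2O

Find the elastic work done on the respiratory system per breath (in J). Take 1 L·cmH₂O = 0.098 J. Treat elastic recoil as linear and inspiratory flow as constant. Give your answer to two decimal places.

Elastic work ≈ ½ × (Pplat − PEEP) × Vt = 0.5 × (11.2 − 5) × 0.570 L = 0.5 × 6.2 × 0.570 = 1.767 L·cmH2O.
× 0.098 J/(L·cmH2O) → 0.1732 J.

0.17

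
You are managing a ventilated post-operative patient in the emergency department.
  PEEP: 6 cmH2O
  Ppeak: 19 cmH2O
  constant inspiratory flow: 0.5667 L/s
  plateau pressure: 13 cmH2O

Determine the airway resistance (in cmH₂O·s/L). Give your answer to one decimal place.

Raw = (PIP − Pplat) / flow = (19 − 13) / 0.5667 = 6.0 / 0.5667 = 10.588 cmH2O·s/L.

10.6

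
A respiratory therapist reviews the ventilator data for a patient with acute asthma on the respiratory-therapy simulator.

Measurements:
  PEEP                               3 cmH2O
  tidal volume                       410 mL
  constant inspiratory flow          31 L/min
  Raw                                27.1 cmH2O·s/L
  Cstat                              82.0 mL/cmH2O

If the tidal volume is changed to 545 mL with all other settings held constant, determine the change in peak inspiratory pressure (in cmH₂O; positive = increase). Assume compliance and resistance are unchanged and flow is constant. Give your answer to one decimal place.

1.6

PIP = Vt/C + R·V̇ + PEEP (constant-flow equation of motion).
Only the elastic term changes: ΔPIP = ΔVt / C = (545 − 410) / 82.0 = 1.646 cmH2O.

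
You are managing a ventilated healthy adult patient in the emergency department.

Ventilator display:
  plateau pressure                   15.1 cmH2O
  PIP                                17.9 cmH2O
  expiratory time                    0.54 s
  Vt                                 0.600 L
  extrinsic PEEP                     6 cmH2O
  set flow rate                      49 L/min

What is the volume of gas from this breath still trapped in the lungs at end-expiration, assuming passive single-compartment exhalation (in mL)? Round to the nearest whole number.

55

Flow: 49 L/min ÷ 60 = 0.8167 L/s.
R = (PIP − Pplat)/V̇ = (17.9 − 15.1) / 0.8167 = 2.8/0.8167 = 3.428 cmH2O·s/L.
C = Vt/(Pplat − PEEP) = 600.0 / (15.1 − 6) = 600.0/9.1 = 65.934 mL/cmH2O.
τ = R × C = 3.428 × 0.06593 L/cmH2O = 0.226 s.
Fraction remaining = e^(−Te/τ) = e^(−0.54/0.226) = 0.09169.
Trapped volume = 600.0 × 0.09169 = 55.014 mL.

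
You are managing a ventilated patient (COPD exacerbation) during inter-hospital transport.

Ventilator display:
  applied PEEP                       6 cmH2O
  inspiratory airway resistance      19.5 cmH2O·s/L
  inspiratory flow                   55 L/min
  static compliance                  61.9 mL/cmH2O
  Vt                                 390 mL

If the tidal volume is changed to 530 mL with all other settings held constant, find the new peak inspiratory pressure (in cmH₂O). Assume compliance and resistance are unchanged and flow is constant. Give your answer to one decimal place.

Flow: 55 L/min ÷ 60 = 0.9167 L/s.
PIP = Vt/C + R·V̇ + PEEP (constant-flow equation of motion).
Only the elastic term changes: ΔPIP = ΔVt / C = (530 − 390) / 61.9 = 2.262 cmH2O.
Original PIP = 390/61.9 + 19.5×0.9167 + 6 = 30.176 cmH2O; new PIP = 30.176 + (2.262) = 32.438 cmH2O.

32.4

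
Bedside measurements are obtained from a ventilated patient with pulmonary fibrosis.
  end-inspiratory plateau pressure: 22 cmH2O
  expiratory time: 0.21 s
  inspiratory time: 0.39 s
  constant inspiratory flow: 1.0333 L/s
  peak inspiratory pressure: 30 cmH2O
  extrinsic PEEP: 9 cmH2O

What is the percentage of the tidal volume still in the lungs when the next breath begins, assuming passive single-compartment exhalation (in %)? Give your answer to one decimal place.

41.7

Vt = flow × Ti = 1.0333 L/s × 0.39 s × 1000 mL/L = 402.99 mL.
R = (PIP − Pplat)/V̇ = (30 − 22) / 1.0333 = 8.0/1.0333 = 7.742 cmH2O·s/L.
C = Vt/(Pplat − PEEP) = 402.99 / (22 − 9) = 402.99/13.0 = 30.999 mL/cmH2O.
τ = R × C = 7.742 × 0.031 L/cmH2O = 0.24 s.
Fraction remaining at end-expiration = e^(−Te/τ) = e^(−0.21/0.24) = 0.4169 → 41.69%.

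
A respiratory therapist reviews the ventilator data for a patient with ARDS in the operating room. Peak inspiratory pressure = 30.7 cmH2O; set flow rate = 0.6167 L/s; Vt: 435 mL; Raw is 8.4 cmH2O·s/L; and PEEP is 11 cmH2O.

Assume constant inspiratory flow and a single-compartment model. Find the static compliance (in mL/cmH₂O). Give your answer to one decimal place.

Equation of motion (constant flow): PIP = Vt/C + R·V̇ + PEEP.
Vt/C = PIP − R·V̇ − PEEP = 30.7 − 8.4×0.6167 − 11 = 30.7 − 5.18 − 11 = 14.52 cmH2O.
C = Vt / 14.52 = 435 / 14.52 = 29.959 mL/cmH2O.

30.0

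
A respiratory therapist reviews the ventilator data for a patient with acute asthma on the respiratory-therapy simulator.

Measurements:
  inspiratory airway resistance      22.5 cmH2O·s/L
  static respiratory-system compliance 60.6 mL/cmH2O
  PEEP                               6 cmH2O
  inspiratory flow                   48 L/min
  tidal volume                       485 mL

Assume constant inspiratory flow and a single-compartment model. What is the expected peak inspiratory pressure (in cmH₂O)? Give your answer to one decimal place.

Flow: 48 L/min ÷ 60 = 0.8 L/s.
Equation of motion (constant flow): PIP = Vt/C + R·V̇ + PEEP.
PIP = 485/60.6 + 22.5×0.8 + 6 = 8.003 + 18.0 + 6 = 32.003 cmH2O.

32.0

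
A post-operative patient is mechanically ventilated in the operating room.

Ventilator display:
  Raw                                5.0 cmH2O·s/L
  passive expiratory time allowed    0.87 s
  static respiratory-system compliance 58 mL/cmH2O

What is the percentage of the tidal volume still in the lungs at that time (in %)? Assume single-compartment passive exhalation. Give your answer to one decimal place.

5.0

τ = R × C = 5.0 × 58 mL/cmH2O = 5.0 × 0.058 L/cmH2O = 0.29 s.
Passive exhalation: V(t)/V₀ = e^(−t/τ) = e^(−0.87/0.29) = 0.04979.
Fraction remaining = 0.04979 → 4.979%.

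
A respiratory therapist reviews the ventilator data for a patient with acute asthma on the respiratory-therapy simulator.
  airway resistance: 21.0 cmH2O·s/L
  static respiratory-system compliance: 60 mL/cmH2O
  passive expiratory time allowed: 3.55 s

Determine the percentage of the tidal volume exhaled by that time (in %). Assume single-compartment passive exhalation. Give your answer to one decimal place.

τ = R × C = 21.0 × 60 mL/cmH2O = 21.0 × 0.060 L/cmH2O = 1.26 s.
Passive exhalation: V(t)/V₀ = e^(−t/τ) = e^(−3.55/1.26) = 0.05976.
Fraction exhaled = 1 − 0.05976 = 0.9402 → 94.02%.

94.0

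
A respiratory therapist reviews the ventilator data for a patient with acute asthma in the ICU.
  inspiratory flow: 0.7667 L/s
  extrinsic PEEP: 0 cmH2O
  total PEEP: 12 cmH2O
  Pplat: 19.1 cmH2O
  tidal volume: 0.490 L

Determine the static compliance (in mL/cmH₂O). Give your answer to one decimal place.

End-expiratory occlusion gives total PEEP = 12 cmH2O (intrinsic PEEP = 12 − 0 = 12). Use total PEEP for the elastic gradient.
Cstat = Vt / (Pplat − PEEPtotal) = 490 / (19.1 − 12) = 490 / 7.1 = 69.014 mL/cmH2O.

69.0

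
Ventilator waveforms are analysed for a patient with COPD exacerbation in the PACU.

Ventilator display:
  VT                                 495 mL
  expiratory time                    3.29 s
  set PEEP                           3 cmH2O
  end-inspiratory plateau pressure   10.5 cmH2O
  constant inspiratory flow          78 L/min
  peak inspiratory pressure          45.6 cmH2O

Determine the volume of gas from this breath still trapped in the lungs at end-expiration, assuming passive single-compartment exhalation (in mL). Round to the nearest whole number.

Flow: 78 L/min ÷ 60 = 1.3 L/s.
R = (PIP − Pplat)/V̇ = (45.6 − 10.5) / 1.3 = 35.1/1.3 = 27.0 cmH2O·s/L.
C = Vt/(Pplat − PEEP) = 495.0 / (10.5 − 3) = 495.0/7.5 = 66.0 mL/cmH2O.
τ = R × C = 27.0 × 0.066 L/cmH2O = 1.782 s.
Fraction remaining = e^(−Te/τ) = e^(−3.29/1.782) = 0.1578.
Trapped volume = 495.0 × 0.1578 = 78.111 mL.

78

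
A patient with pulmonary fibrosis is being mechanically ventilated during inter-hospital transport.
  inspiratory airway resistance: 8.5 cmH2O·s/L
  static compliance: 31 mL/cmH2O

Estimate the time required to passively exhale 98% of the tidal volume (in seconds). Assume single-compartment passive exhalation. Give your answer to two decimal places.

τ = R × C = 8.5 × 31 mL/cmH2O = 8.5 × 0.031 L/cmH2O = 0.2635 s.
Exhaled fraction f = 1 − e^(−t/τ) → t = −τ·ln(1 − f) = −0.2635·ln(0.02) = 1.031 s.

1.03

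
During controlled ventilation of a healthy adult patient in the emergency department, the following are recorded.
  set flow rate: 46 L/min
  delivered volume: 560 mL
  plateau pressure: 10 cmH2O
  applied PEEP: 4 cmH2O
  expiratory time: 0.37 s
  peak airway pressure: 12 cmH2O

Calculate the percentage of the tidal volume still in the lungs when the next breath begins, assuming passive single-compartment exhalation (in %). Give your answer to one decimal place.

21.9

Flow: 46 L/min ÷ 60 = 0.7667 L/s.
R = (PIP − Pplat)/V̇ = (12 − 10) / 0.7667 = 2.0/0.7667 = 2.609 cmH2O·s/L.
C = Vt/(Pplat − PEEP) = 560.0 / (10 − 4) = 560.0/6.0 = 93.333 mL/cmH2O.
τ = R × C = 2.609 × 0.09333 L/cmH2O = 0.2435 s.
Fraction remaining at end-expiration = e^(−Te/τ) = e^(−0.37/0.2435) = 0.2188 → 21.88%.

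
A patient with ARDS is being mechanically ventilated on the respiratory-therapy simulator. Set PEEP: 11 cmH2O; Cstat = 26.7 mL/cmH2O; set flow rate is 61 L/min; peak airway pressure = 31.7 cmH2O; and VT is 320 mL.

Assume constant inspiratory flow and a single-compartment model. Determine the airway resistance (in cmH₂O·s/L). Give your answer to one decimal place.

Flow: 61 L/min ÷ 60 = 1.0167 L/s.
Equation of motion (constant flow): PIP = Vt/C + R·V̇ + PEEP.
R·V̇ = PIP − Vt/C − PEEP = 31.7 − 320/26.7 − 11 = 31.7 − 11.985 − 11 = 8.715 cmH2O.
R = 8.715 / 1.0167 = 8.572 cmH2O·s/L.

8.6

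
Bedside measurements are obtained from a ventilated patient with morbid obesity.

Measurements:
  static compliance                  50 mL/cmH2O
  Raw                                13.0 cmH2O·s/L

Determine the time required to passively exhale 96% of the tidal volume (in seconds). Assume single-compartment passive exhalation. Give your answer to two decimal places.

τ = R × C = 13.0 × 50 mL/cmH2O = 13.0 × 0.050 L/cmH2O = 0.65 s.
Exhaled fraction f = 1 − e^(−t/τ) → t = −τ·ln(1 − f) = −0.65·ln(0.04) = 2.092 s.

2.09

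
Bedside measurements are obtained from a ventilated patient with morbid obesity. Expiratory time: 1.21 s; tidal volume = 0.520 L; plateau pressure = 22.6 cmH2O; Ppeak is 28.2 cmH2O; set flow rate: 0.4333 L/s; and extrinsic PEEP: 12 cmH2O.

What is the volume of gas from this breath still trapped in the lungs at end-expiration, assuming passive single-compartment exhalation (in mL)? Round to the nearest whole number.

77

R = (PIP − Pplat)/V̇ = (28.2 − 22.6) / 0.4333 = 5.6/0.4333 = 12.924 cmH2O·s/L.
C = Vt/(Pplat − PEEP) = 520.0 / (22.6 − 12) = 520.0/10.6 = 49.057 mL/cmH2O.
τ = R × C = 12.924 × 0.04906 L/cmH2O = 0.6341 s.
Fraction remaining = e^(−Te/τ) = e^(−1.21/0.6341) = 0.1483.
Trapped volume = 520.0 × 0.1483 = 77.116 mL.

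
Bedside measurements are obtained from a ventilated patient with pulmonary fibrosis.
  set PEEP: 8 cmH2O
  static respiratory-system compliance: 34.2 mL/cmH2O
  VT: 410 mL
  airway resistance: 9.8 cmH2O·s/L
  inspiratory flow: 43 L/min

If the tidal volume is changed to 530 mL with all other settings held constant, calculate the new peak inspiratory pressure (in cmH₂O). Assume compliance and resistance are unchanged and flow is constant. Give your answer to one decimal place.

Flow: 43 L/min ÷ 60 = 0.7167 L/s.
PIP = Vt/C + R·V̇ + PEEP (constant-flow equation of motion).
Only the elastic term changes: ΔPIP = ΔVt / C = (530 − 410) / 34.2 = 3.509 cmH2O.
Original PIP = 410/34.2 + 9.8×0.7167 + 8 = 27.012 cmH2O; new PIP = 27.012 + (3.509) = 30.521 cmH2O.

30.5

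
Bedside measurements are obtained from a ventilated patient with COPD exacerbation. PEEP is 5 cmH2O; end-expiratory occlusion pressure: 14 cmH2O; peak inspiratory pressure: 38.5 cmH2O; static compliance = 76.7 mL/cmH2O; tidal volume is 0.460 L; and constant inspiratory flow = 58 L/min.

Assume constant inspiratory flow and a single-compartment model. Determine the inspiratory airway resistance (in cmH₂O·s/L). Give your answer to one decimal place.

19.1

Flow: 58 L/min ÷ 60 = 0.9667 L/s.
Total PEEP = 14 cmH2O (set 5 + intrinsic 9); this is the baseline alveolar pressure.
Equation of motion (constant flow): PIP = Vt/C + R·V̇ + PEEP.
R·V̇ = PIP − Vt/C − PEEP = 38.5 − 460/76.7 − 14 = 38.5 − 5.997 − 14 = 18.503 cmH2O.
R = 18.503 / 0.9667 = 19.14 cmH2O·s/L.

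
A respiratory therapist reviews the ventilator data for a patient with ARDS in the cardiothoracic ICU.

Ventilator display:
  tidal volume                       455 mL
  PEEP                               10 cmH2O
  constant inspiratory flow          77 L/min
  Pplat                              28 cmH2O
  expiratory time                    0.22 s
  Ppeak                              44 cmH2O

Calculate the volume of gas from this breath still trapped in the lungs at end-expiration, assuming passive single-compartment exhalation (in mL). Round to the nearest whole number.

226

Flow: 77 L/min ÷ 60 = 1.2833 L/s.
R = (PIP − Pplat)/V̇ = (44 − 28) / 1.2833 = 16.0/1.2833 = 12.468 cmH2O·s/L.
C = Vt/(Pplat − PEEP) = 455.0 / (28 − 10) = 455.0/18.0 = 25.278 mL/cmH2O.
τ = R × C = 12.468 × 0.02528 L/cmH2O = 0.3152 s.
Fraction remaining = e^(−Te/τ) = e^(−0.22/0.3152) = 0.4976.
Trapped volume = 455.0 × 0.4976 = 226.41 mL.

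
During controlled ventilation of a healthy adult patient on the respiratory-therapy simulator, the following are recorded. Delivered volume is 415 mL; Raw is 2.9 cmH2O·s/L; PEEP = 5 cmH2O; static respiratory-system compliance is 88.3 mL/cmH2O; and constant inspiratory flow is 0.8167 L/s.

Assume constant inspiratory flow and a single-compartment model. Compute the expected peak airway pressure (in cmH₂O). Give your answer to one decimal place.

Equation of motion (constant flow): PIP = Vt/C + R·V̇ + PEEP.
PIP = 415/88.3 + 2.9×0.8167 + 5 = 4.7 + 2.368 + 5 = 12.068 cmH2O.

12.1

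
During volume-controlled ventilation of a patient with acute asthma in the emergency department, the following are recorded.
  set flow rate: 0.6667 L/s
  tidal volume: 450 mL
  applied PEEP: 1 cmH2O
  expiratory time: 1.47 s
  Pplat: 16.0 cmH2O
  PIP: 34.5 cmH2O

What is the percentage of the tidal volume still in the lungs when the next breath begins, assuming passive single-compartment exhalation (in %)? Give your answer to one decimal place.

17.1

R = (PIP − Pplat)/V̇ = (34.5 − 16.0) / 0.6667 = 18.5/0.6667 = 27.749 cmH2O·s/L.
C = Vt/(Pplat − PEEP) = 450.0 / (16.0 − 1) = 450.0/15.0 = 30.0 mL/cmH2O.
τ = R × C = 27.749 × 0.03 L/cmH2O = 0.8325 s.
Fraction remaining at end-expiration = e^(−Te/τ) = e^(−1.47/0.8325) = 0.1711 → 17.11%.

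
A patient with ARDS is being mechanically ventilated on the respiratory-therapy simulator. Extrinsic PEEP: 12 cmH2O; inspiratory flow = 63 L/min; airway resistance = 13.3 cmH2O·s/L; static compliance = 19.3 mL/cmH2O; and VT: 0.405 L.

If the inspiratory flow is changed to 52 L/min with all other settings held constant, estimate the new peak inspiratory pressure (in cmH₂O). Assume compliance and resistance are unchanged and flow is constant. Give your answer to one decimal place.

Flow: 63 L/min ÷ 60 = 1.05 L/s.
New flow: 52 L/min ÷ 60 = 0.8667 L/s.
PIP = Vt/C + R·V̇ + PEEP (constant-flow equation of motion).
Only the resistive term changes: ΔPIP = R × ΔV̇ = 13.3 × (0.8667 − 1.05) = 13.3 × -0.1833 = -2.438 cmH2O.
Original PIP = 405/19.3 + 13.3×1.05 + 12 = 46.949 cmH2O; new PIP = 46.949 + (-2.438) = 44.511 cmH2O.

44.5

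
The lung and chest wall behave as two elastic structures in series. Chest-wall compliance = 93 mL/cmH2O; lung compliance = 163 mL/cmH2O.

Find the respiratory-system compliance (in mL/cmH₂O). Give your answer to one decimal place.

Lung and chest wall are elastances in series: 1/Crs = 1/CL + 1/Ccw.
1/Crs = 1/163 + 1/93 = 0.01689.
Crs = 59.207 mL/cmH2O.

59.2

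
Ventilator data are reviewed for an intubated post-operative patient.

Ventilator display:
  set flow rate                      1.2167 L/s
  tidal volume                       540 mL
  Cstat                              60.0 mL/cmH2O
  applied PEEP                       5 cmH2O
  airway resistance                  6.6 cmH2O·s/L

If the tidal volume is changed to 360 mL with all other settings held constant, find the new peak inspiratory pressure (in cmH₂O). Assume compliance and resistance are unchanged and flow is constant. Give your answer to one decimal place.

19.0

PIP = Vt/C + R·V̇ + PEEP (constant-flow equation of motion).
Only the elastic term changes: ΔPIP = ΔVt / C = (360 − 540) / 60.0 = -3.0 cmH2O.
Original PIP = 540/60.0 + 6.6×1.2167 + 5 = 22.03 cmH2O; new PIP = 22.03 + (-3.0) = 19.03 cmH2O.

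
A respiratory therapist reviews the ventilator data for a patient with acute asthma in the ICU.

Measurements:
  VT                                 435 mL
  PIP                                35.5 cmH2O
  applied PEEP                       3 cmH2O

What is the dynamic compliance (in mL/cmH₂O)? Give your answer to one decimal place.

Dynamic compliance = Vt / (PIP − PEEP) = 435 / (35.5 − 3) = 435 / 32.5 = 13.385 mL/cmH2O.

13.4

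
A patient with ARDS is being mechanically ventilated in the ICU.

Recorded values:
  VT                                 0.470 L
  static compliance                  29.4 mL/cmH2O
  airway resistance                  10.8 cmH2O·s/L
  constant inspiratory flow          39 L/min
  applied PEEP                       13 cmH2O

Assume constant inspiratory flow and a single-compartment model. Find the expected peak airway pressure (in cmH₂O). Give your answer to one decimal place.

36.0

Flow: 39 L/min ÷ 60 = 0.65 L/s.
Equation of motion (constant flow): PIP = Vt/C + R·V̇ + PEEP.
PIP = 470/29.4 + 10.8×0.65 + 13 = 15.986 + 7.02 + 13 = 36.006 cmH2O.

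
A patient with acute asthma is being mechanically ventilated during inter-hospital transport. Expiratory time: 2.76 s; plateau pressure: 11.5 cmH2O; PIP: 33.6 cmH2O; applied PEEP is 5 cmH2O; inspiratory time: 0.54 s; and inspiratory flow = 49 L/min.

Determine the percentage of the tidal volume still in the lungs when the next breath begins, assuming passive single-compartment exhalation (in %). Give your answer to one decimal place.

Flow: 49 L/min ÷ 60 = 0.8167 L/s.
Vt = flow × Ti = 0.8167 L/s × 0.54 s × 1000 mL/L = 441.02 mL.
R = (PIP − Pplat)/V̇ = (33.6 − 11.5) / 0.8167 = 22.1/0.8167 = 27.06 cmH2O·s/L.
C = Vt/(Pplat − PEEP) = 441.02 / (11.5 − 5) = 441.02/6.5 = 67.849 mL/cmH2O.
τ = R × C = 27.06 × 0.06785 L/cmH2O = 1.836 s.
Fraction remaining at end-expiration = e^(−Te/τ) = e^(−2.76/1.836) = 0.2224 → 22.24%.

22.2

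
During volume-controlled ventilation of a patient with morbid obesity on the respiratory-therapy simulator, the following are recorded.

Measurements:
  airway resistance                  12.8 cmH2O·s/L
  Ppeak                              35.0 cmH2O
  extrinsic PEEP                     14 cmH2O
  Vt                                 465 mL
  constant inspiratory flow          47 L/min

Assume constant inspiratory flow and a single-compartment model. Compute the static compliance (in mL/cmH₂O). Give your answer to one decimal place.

42.4

Flow: 47 L/min ÷ 60 = 0.7833 L/s.
Equation of motion (constant flow): PIP = Vt/C + R·V̇ + PEEP.
Vt/C = PIP − R·V̇ − PEEP = 35.0 − 12.8×0.7833 − 14 = 35.0 − 10.026 − 14 = 10.974 cmH2O.
C = Vt / 10.974 = 465 / 10.974 = 42.373 mL/cmH2O.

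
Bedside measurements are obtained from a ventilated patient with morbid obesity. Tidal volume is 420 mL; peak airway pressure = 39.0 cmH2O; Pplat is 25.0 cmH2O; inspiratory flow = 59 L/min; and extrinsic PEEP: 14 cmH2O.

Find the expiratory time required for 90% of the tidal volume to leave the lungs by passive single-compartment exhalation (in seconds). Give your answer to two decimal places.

Flow: 59 L/min ÷ 60 = 0.9833 L/s.
R = (PIP − Pplat)/V̇ = (39.0 − 25.0) / 0.9833 = 14.0/0.9833 = 14.238 cmH2O·s/L.
C = Vt/(Pplat − PEEP) = 420.0 / (25.0 − 14) = 420.0/11.0 = 38.182 mL/cmH2O.
τ = R × C = 14.238 × 0.03818 L/cmH2O = 0.5436 s.
t = −τ·ln(1 − 0.90) = −0.5436·ln(0.1) = 1.252 s.

1.25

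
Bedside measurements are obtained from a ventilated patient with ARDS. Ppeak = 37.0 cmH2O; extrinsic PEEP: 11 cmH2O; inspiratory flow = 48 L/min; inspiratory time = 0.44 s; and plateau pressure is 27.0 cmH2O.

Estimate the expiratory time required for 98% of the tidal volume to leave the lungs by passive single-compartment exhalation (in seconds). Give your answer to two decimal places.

Flow: 48 L/min ÷ 60 = 0.8 L/s.
Vt = flow × Ti = 0.8 L/s × 0.44 s × 1000 mL/L = 352.0 mL.
R = (PIP − Pplat)/V̇ = (37.0 − 27.0) / 0.8 = 10.0/0.8 = 12.5 cmH2O·s/L.
C = Vt/(Pplat − PEEP) = 352.0 / (27.0 − 11) = 352.0/16.0 = 22.0 mL/cmH2O.
τ = R × C = 12.5 × 0.022 L/cmH2O = 0.275 s.
t = −τ·ln(1 − 0.98) = −0.275·ln(0.02) = 1.076 s.

1.08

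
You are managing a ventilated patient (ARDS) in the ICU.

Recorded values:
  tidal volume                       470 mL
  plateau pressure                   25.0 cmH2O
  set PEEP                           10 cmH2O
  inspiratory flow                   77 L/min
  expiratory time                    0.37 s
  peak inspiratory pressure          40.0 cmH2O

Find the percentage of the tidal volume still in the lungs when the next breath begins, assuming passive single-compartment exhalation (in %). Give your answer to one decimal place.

36.4

Flow: 77 L/min ÷ 60 = 1.2833 L/s.
R = (PIP − Pplat)/V̇ = (40.0 − 25.0) / 1.2833 = 15.0/1.2833 = 11.689 cmH2O·s/L.
C = Vt/(Pplat − PEEP) = 470.0 / (25.0 − 10) = 470.0/15.0 = 31.333 mL/cmH2O.
τ = R × C = 11.689 × 0.03133 L/cmH2O = 0.3662 s.
Fraction remaining at end-expiration = e^(−Te/τ) = e^(−0.37/0.3662) = 0.3641 → 36.41%.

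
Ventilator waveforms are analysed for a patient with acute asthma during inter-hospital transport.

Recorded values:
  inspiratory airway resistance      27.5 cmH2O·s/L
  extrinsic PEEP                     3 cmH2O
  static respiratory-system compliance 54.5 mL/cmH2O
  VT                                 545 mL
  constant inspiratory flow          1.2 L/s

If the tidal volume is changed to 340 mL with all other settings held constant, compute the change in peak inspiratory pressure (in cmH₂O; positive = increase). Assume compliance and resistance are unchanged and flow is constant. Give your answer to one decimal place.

PIP = Vt/C + R·V̇ + PEEP (constant-flow equation of motion).
Only the elastic term changes: ΔPIP = ΔVt / C = (340 − 545) / 54.5 = -3.761 cmH2O.

-3.8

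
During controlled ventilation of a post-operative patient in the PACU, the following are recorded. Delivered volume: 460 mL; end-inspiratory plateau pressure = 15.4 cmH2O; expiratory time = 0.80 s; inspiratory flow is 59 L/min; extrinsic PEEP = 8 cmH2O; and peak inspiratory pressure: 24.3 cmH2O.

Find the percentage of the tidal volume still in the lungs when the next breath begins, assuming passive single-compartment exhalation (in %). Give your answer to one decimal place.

24.1

Flow: 59 L/min ÷ 60 = 0.9833 L/s.
R = (PIP − Pplat)/V̇ = (24.3 − 15.4) / 0.9833 = 8.9/0.9833 = 9.051 cmH2O·s/L.
C = Vt/(Pplat − PEEP) = 460.0 / (15.4 − 8) = 460.0/7.4 = 62.162 mL/cmH2O.
τ = R × C = 9.051 × 0.06216 L/cmH2O = 0.5626 s.
Fraction remaining at end-expiration = e^(−Te/τ) = e^(−0.80/0.5626) = 0.2412 → 24.12%.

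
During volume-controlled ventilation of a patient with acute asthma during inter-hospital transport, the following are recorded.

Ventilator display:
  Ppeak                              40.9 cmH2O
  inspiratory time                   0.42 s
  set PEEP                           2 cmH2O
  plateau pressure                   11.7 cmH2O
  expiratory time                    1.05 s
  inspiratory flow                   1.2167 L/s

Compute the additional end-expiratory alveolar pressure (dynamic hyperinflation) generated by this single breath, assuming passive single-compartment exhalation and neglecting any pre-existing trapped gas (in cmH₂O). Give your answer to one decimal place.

Vt = flow × Ti = 1.2167 L/s × 0.42 s × 1000 mL/L = 511.01 mL.
R = (PIP − Pplat)/V̇ = (40.9 − 11.7) / 1.2167 = 29.2/1.2167 = 23.999 cmH2O·s/L.
C = Vt/(Pplat − PEEP) = 511.01 / (11.7 − 2) = 511.01/9.7 = 52.681 mL/cmH2O.
τ = R × C = 23.999 × 0.05268 L/cmH2O = 1.264 s.
Fraction remaining = e^(−Te/τ) = e^(−1.05/1.264) = 0.4357; trapped volume = 511.01 × 0.4357 = 222.65 mL.
Additional alveolar pressure from trapping ≈ V_trapped / C = 222.65 / 52.681 = 4.226 cmH2O.

4.2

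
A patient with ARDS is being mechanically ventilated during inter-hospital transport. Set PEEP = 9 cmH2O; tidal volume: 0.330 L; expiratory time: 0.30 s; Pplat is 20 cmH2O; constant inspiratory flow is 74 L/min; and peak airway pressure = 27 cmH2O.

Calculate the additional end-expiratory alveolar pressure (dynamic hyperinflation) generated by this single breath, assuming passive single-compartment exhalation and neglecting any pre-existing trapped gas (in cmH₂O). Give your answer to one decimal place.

Flow: 74 L/min ÷ 60 = 1.2333 L/s.
R = (PIP − Pplat)/V̇ = (27 − 20) / 1.2333 = 7.0/1.2333 = 5.676 cmH2O·s/L.
C = Vt/(Pplat − PEEP) = 330.0 / (20 − 9) = 330.0/11.0 = 30.0 mL/cmH2O.
τ = R × C = 5.676 × 0.03 L/cmH2O = 0.1703 s.
Fraction remaining = e^(−Te/τ) = e^(−0.30/0.1703) = 0.1718; trapped volume = 330.0 × 0.1718 = 56.694 mL.
Additional alveolar pressure from trapping ≈ V_trapped / C = 56.694 / 30.0 = 1.89 cmH2O.

1.9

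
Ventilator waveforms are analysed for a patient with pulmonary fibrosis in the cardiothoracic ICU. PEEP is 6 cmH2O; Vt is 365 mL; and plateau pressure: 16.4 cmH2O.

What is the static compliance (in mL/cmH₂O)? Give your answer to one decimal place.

Cstat = Vt / (Pplat − PEEP) = 365 / (16.4 − 6) = 365 / 10.4 = 35.096 mL/cmH2O.

35.1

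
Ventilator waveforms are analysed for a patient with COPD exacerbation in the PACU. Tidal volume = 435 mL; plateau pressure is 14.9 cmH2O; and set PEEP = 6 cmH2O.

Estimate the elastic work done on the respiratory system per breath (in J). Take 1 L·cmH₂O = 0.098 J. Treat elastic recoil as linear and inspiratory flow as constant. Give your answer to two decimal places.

Elastic work ≈ ½ × (Pplat − PEEP) × Vt = 0.5 × (14.9 − 6) × 0.435 L = 0.5 × 8.9 × 0.435 = 1.936 L·cmH2O.
× 0.098 J/(L·cmH2O) → 0.1897 J.

0.19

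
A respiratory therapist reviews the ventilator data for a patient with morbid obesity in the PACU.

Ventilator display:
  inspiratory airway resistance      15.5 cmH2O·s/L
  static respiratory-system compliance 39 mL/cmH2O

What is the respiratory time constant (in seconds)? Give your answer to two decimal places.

0.60

τ = R × C = 15.5 × 39 mL/cmH2O = 15.5 × 0.039 L/cmH2O = 0.6045 s.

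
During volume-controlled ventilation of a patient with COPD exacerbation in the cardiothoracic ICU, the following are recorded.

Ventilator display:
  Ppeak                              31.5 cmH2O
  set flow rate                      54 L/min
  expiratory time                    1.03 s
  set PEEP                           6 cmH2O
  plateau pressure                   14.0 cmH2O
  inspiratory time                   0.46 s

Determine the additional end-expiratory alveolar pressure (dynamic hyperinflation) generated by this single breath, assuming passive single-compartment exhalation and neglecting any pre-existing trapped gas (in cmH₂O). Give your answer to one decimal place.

Flow: 54 L/min ÷ 60 = 0.9 L/s.
Vt = flow × Ti = 0.9 L/s × 0.46 s × 1000 mL/L = 414.0 mL.
R = (PIP − Pplat)/V̇ = (31.5 − 14.0) / 0.9 = 17.5/0.9 = 19.444 cmH2O·s/L.
C = Vt/(Pplat − PEEP) = 414.0 / (14.0 − 6) = 414.0/8.0 = 51.75 mL/cmH2O.
τ = R × C = 19.444 × 0.05175 L/cmH2O = 1.006 s.
Fraction remaining = e^(−Te/τ) = e^(−1.03/1.006) = 0.3592; trapped volume = 414.0 × 0.3592 = 148.71 mL.
Additional alveolar pressure from trapping ≈ V_trapped / C = 148.71 / 51.75 = 2.874 cmH2O.

2.9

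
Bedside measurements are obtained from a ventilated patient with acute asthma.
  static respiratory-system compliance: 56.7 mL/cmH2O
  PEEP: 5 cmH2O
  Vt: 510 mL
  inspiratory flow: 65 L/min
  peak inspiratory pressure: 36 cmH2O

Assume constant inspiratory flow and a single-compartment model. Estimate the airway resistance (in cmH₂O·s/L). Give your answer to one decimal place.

20.3

Flow: 65 L/min ÷ 60 = 1.0833 L/s.
Equation of motion (constant flow): PIP = Vt/C + R·V̇ + PEEP.
R·V̇ = PIP − Vt/C − PEEP = 36 − 510/56.7 − 5 = 36 − 8.995 − 5 = 22.005 cmH2O.
R = 22.005 / 1.0833 = 20.313 cmH2O·s/L.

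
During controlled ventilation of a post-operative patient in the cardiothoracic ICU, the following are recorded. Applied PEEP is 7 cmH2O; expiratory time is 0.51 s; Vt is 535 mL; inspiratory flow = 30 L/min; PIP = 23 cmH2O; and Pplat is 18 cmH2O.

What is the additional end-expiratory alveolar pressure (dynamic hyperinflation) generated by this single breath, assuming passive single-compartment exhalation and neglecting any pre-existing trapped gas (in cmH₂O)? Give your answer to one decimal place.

3.9

Flow: 30 L/min ÷ 60 = 0.5 L/s.
R = (PIP − Pplat)/V̇ = (23 − 18) / 0.5 = 5.0/0.5 = 10.0 cmH2O·s/L.
C = Vt/(Pplat − PEEP) = 535.0 / (18 − 7) = 535.0/11.0 = 48.636 mL/cmH2O.
τ = R × C = 10.0 × 0.04864 L/cmH2O = 0.4864 s.
Fraction remaining = e^(−Te/τ) = e^(−0.51/0.4864) = 0.3505; trapped volume = 535.0 × 0.3505 = 187.52 mL.
Additional alveolar pressure from trapping ≈ V_trapped / C = 187.52 / 48.636 = 3.856 cmH2O.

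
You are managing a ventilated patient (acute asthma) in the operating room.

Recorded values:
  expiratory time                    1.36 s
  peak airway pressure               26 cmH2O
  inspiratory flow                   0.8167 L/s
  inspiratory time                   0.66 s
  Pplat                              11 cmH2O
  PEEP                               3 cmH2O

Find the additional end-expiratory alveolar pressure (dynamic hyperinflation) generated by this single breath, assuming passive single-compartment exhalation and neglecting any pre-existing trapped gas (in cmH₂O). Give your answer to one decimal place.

2.7

Vt = flow × Ti = 0.8167 L/s × 0.66 s × 1000 mL/L = 539.02 mL.
R = (PIP − Pplat)/V̇ = (26 − 11) / 0.8167 = 15.0/0.8167 = 18.367 cmH2O·s/L.
C = Vt/(Pplat − PEEP) = 539.02 / (11 − 3) = 539.02/8.0 = 67.378 mL/cmH2O.
τ = R × C = 18.367 × 0.06738 L/cmH2O = 1.238 s.
Fraction remaining = e^(−Te/τ) = e^(−1.36/1.238) = 0.3334; trapped volume = 539.02 × 0.3334 = 179.71 mL.
Additional alveolar pressure from trapping ≈ V_trapped / C = 179.71 / 67.378 = 2.667 cmH2O.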